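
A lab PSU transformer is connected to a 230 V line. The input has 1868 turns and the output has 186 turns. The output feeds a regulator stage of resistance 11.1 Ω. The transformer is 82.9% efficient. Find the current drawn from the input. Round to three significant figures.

V_out = 230 × 186/1868 = 22.901 V.
I_out = V_out/R = 22.901/11.1 = 2.0632 A.
P_out = V_out I_out = 22.901 × 2.0632 = 47.250 W.
P_in = P_out/η = 47.250/0.829 = 56.997 W.
I_in = P_in/V_in = 56.997/230 = 0.248 A.

I_in ≈ 0.248 A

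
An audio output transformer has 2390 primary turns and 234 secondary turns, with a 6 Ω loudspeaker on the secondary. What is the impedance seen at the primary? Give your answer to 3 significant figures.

Z_p = (N_p/N_s)² × Z_s = (2390/234)² × 6 = 626 Ω.

Z_p ≈ 626 Ω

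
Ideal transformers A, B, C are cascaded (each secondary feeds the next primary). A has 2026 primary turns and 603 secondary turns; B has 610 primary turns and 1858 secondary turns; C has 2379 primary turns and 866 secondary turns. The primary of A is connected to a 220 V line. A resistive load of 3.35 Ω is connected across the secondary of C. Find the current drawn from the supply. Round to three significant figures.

Secondary of A: V = 220.00 × 603/2026 = 65.479 V.
Secondary of B: V = 65.479 × 1858/610 = 199.44 V.
Secondary of C: V = 199.44 × 866/2379 = 72.601 V.
I_load = 72.601/3.35 = 21.672 A, so P_out = 72.601 × 21.672 = 1573.4 W.
All ideal ⇒ P_in = P_out, so I_supply = 1573.4/220 = 7.15 A.

I_supply ≈ 7.15 A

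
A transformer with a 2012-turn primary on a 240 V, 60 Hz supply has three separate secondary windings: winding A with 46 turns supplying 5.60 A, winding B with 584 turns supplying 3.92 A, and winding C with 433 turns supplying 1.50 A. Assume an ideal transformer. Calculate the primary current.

I_p ≈ 1.59 A

V_A = 240 × 46/2012 = 5.4871 V; V_B = 240 × 584/2012 = 69.662 V; V_C = 240 × 433/2012 = 51.650 V.
P_out = V_A I_A + V_B I_B + V_C I_C = 5.4871×5.60 + 69.662×3.92 + 51.650×1.50 = 30.728 + 273.08 + 77.475 = 381.28 W.
Ideal ⇒ P_in = P_out, so I_p = P_out/V_p = 381.28/240 = 1.59 A.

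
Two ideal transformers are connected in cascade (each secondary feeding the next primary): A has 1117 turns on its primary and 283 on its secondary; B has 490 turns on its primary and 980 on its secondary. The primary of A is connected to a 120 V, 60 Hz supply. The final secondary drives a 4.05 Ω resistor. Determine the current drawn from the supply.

I_supply ≈ 7.61 A

After A: V = 120.00 × 283/1117 = 30.403 V.
After B: V = 30.403 × 980/490 = 60.806 V.
I_load = 60.806/4.05 = 15.014 A, so P_out = 60.806 × 15.014 = 912.92 W.
All ideal ⇒ P_in = P_out, so I_supply = 912.92/120 = 7.61 A.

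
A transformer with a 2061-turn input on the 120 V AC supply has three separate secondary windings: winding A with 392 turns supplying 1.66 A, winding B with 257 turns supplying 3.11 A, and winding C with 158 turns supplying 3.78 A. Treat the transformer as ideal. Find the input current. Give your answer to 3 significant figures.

V_A = 120 × 392/2061 = 22.824 V; V_B = 120 × 257/2061 = 14.964 V; V_C = 120 × 158/2061 = 9.1994 V.
P_out = V_A I_A + V_B I_B + V_C I_C = 22.824×1.66 + 14.964×3.11 + 9.1994×3.78 = 37.888 + 46.537 + 34.774 = 119.20 W.
Ideal ⇒ P_in = P_out, so I_in = P_out/V_in = 119.20/120 = 0.993 A.

I_in ≈ 0.993 A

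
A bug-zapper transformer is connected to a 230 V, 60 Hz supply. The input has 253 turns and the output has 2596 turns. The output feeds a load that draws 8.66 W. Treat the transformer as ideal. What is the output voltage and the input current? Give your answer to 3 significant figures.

V_out ≈ 2360 V, I_in ≈ 0.0377 A

V_out = V_in × N_out/N_in = 230 × 2596/253 = 2360.0 V.
I_out = P/V_out = 8.66/2360.0 = 0.0036695 A.
I_in = I_out × N_out/N_in = 0.0036695 × 2596/253 = 0.0377 A.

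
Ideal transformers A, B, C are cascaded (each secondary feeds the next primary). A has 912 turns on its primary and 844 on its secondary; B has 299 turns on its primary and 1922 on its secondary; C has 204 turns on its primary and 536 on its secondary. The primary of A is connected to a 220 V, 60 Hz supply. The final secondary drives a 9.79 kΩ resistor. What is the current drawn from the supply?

After A: V = 220.00 × 844/912 = 203.60 V.
After B: V = 203.60 × 1922/299 = 1308.7 V.
After C: V = 1308.7 × 536/204 = 3438.6 V.
I_load = 3438.6/9790 = 0.35124 A, so P_out = 3438.6 × 0.35124 = 1207.8 W.
All ideal ⇒ P_in = P_out, so I_supply = 1207.8/220 = 5.49 A.

I_supply ≈ 5.49 A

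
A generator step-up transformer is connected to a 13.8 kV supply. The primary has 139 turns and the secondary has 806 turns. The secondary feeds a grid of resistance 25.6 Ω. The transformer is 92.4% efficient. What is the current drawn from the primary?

I_p ≈ 19600 A

V_s = 13800 × 806/139 = 80020 V.
I_s = V_s/R = 80020/25.6 = 3125.8 A.
P_out = V_s I_s = 80020 × 3125.8 = 2.5013×10^8 W.
P_in = P_out/η = 2.5013×10^8/0.924 = 2.7070×10^8 W.
I_p = P_in/V_p = 2.7070×10^8/13800 = 19600 A.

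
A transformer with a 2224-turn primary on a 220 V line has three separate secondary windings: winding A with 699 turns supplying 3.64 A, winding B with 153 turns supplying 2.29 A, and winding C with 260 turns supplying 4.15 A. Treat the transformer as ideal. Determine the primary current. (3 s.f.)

V_A = 220 × 699/2224 = 69.146 V; V_B = 220 × 153/2224 = 15.135 V; V_C = 220 × 260/2224 = 25.719 V.
P_out = V_A I_A + V_B I_B + V_C I_C = 69.146×3.64 + 15.135×2.29 + 25.719×4.15 = 251.69 + 34.659 + 106.74 = 393.08 W.
Ideal ⇒ P_in = P_out, so I_p = P_out/V_p = 393.08/220 = 1.79 A.

I_p ≈ 1.79 A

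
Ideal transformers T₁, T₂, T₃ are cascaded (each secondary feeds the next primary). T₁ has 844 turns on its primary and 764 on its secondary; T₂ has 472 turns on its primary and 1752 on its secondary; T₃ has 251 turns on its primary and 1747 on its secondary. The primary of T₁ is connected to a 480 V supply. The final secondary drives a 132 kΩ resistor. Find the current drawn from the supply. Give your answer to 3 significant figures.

I_supply ≈ 1.99 A

After T₁: V = 480.00 × 764/844 = 434.50 V.
After T₂: V = 434.50 × 1752/472 = 1612.8 V.
After T₃: V = 1612.8 × 1747/251 = 11225 V.
I_load = 11225/132000 = 0.085041 A, so P_out = 11225 × 0.085041 = 954.63 W.
All ideal ⇒ P_in = P_out, so I_supply = 954.63/480 = 1.99 A.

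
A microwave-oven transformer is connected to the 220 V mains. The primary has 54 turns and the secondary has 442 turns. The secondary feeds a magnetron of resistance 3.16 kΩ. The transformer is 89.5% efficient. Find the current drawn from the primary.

I_p ≈ 5.21 A

V_s = 220 × 442/54 = 1800.7 V.
I_s = V_s/R = 1800.7/3160 = 0.56985 A.
P_out = V_s I_s = 1800.7 × 0.56985 = 1026.2 W.
P_in = P_out/η = 1026.2/0.895 = 1146.5 W.
I_p = P_in/V_p = 1146.5/220 = 5.21 A.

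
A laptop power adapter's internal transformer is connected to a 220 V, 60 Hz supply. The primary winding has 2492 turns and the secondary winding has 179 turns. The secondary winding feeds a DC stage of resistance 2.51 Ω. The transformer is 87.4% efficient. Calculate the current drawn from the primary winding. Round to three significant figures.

I_p ≈ 0.517 A

V_s = 220 × 179/2492 = 15.803 V.
I_s = V_s/R = 15.803/2.51 = 6.2958 A.
P_out = V_s I_s = 15.803 × 6.2958 = 99.491 W.
P_in = P_out/η = 99.491/0.874 = 113.83 W.
I_p = P_in/V_p = 113.83/220 = 0.517 A.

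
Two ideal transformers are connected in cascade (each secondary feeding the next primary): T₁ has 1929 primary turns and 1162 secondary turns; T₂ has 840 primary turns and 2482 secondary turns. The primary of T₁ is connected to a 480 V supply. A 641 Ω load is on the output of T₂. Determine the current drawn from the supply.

Secondary of T₁: V = 480.00 × 1162/1929 = 289.14 V.
Secondary of T₂: V = 289.14 × 2482/840 = 854.35 V.
I_load = 854.35/641 = 1.3328 A, so P_out = 854.35 × 1.3328 = 1138.7 W.
All ideal ⇒ P_in = P_out, so I_supply = 1138.7/480 = 2.37 A.

I_supply ≈ 2.37 A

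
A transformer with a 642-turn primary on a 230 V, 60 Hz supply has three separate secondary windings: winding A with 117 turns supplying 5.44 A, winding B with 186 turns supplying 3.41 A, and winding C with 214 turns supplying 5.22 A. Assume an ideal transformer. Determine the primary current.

V_A = 230 × 117/642 = 41.916 V; V_B = 230 × 186/642 = 66.636 V; V_C = 230 × 214/642 = 76.667 V.
P_out = V_A I_A + V_B I_B + V_C I_C = 41.916×5.44 + 66.636×3.41 + 76.667×5.22 = 228.02 + 227.23 + 400.20 = 855.45 W.
Ideal ⇒ P_in = P_out, so I_p = P_out/V_p = 855.45/230 = 3.72 A.

I_p ≈ 3.72 A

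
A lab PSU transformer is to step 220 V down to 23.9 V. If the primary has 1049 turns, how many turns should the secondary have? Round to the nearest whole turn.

N_s/N_p = V_s/V_p, so N_s = 1049 × 23.9/220 = 114.0 ≈ 114 turns.

N_s = 114 turns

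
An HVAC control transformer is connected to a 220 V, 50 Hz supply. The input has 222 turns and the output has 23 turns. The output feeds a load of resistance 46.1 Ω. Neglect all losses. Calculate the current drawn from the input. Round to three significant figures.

I_in ≈ 0.0512 A

V_out = V_in × N_out/N_in = 220 × 23/222 = 22.793 V.
I_out = V_out/R = 22.793/46.1 = 0.49442 A.
For an ideal transformer I_in N_in = I_out N_out, so I_in = 0.49442 × 23/222 = 0.0512 A.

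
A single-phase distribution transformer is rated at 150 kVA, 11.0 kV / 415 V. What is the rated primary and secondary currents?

I_p ≈ 13.6 A, I_s ≈ 361 A

I_p = S/V_p = 150000/11000 = 13.6 A.
I_s = S/V_s = 150000/415 = 361 A.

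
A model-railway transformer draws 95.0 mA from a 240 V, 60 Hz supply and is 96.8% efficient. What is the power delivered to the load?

P_in = V_p I_p = 240 × 0.0950 = 22.800 W.
P_out = η P_in = 0.968 × 22.800 = 22.1 W.

P_out ≈ 22.1 W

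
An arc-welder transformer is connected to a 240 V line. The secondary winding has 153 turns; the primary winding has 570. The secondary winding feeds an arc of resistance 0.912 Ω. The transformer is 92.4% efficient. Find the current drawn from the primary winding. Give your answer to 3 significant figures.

I_p ≈ 20.5 A

V_s = 240 × 153/570 = 64.421 V.
I_s = V_s/R = 64.421/0.912 = 70.637 A.
P_out = V_s I_s = 64.421 × 70.637 = 4550.5 W.
P_in = P_out/η = 4550.5/0.924 = 4924.8 W.
I_p = P_in/V_p = 4924.8/240 = 20.5 A.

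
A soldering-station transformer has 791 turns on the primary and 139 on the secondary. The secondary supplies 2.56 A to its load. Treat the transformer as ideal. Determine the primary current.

For an ideal transformer I_p/I_s = N_s/N_p, so I_p = 2.56 × 139/791 = 0.450 A.

I_p ≈ 0.450 A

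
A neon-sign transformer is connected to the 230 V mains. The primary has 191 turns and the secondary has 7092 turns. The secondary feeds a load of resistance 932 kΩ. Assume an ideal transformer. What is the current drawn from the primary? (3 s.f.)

I_p ≈ 0.340 A

V_s = V_p × N_s/N_p = 230 × 7092/191 = 8540.1 V.
I_s = V_s/R = 8540.1/932000 = 0.0091632 A.
For an ideal transformer I_p N_p = I_s N_s, so I_p = 0.0091632 × 7092/191 = 0.340 A.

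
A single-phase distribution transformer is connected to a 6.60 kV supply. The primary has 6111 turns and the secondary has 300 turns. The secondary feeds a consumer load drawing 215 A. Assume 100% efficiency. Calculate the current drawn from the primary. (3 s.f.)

For an ideal transformer I_p N_p = I_s N_s, so I_p = 215 × 300/6111 = 10.6 A.

I_p ≈ 10.6 A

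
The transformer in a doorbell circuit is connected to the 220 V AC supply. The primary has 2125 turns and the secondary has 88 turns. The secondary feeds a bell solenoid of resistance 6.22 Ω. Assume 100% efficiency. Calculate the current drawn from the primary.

I_p ≈ 0.0607 A

V_s = V_p × N_s/N_p = 220 × 88/2125 = 9.1106 V.
I_s = V_s/R = 9.1106/6.22 = 1.4647 A.
For an ideal transformer I_p N_p = I_s N_s, so I_p = 1.4647 × 88/2125 = 0.0607 A.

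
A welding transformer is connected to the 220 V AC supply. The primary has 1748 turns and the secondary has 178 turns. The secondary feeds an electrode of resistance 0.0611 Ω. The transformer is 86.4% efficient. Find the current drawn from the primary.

V_s = 220 × 178/1748 = 22.403 V.
I_s = V_s/R = 22.403/0.0611 = 366.66 A.
P_out = V_s I_s = 22.403 × 366.66 = 8214.1 W.
P_in = P_out/η = 8214.1/0.864 = 9507.1 W.
I_p = P_in/V_p = 9507.1/220 = 43.2 A.

I_p ≈ 43.2 A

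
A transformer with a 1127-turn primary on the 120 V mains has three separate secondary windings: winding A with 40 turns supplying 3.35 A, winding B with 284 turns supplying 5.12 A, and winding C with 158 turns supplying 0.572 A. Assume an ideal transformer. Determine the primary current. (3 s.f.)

V_A = 120 × 40/1127 = 4.2591 V; V_B = 120 × 284/1127 = 30.240 V; V_C = 120 × 158/1127 = 16.823 V.
P_out = V_A I_A + V_B I_B + V_C I_C = 4.2591×3.35 + 30.240×5.12 + 16.823×0.572 = 14.268 + 154.83 + 9.6230 = 178.72 W.
Ideal ⇒ P_in = P_out, so I_p = P_out/V_p = 178.72/120 = 1.49 A.

I_p ≈ 1.49 A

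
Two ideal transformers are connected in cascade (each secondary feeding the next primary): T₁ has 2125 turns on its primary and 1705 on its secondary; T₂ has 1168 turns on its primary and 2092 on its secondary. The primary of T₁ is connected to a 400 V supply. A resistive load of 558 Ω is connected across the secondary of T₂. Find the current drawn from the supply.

After T₁: V = 400.00 × 1705/2125 = 320.94 V.
After T₂: V = 320.94 × 2092/1168 = 574.84 V.
I_load = 574.84/558 = 1.0302 A, so P_out = 574.84 × 1.0302 = 592.18 W.
All ideal ⇒ P_in = P_out, so I_supply = 592.18/400 = 1.48 A.

I_supply ≈ 1.48 A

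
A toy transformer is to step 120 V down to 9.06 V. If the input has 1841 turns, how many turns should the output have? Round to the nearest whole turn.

N_out/N_in = V_out/V_in, so N_out = 1841 × 9.06/120 = 139.0 ≈ 139 turns.

N_out = 139 turns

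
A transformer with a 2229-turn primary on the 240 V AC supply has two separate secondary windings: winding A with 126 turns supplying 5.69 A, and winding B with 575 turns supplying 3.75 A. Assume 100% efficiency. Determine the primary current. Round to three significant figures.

V_A = 240 × 126/2229 = 13.567 V; V_B = 240 × 575/2229 = 61.911 V.
P_out = V_A I_A + V_B I_B = 13.567×5.69 + 61.911×3.75 = 77.194 + 232.17 = 309.36 W.
Ideal ⇒ P_in = P_out, so I_p = P_out/V_p = 309.36/240 = 1.29 A.

I_p ≈ 1.29 A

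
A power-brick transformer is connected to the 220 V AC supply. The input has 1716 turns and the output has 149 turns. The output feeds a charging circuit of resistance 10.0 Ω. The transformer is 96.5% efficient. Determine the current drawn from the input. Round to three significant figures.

V_out = 220 × 149/1716 = 19.103 V.
I_out = V_out/R = 19.103/10.0 = 1.9103 A.
P_out = V_out I_out = 19.103 × 1.9103 = 36.491 W.
P_in = P_out/η = 36.491/0.965 = 37.814 W.
I_in = P_in/V_in = 37.814/220 = 0.172 A.

I_in ≈ 0.172 A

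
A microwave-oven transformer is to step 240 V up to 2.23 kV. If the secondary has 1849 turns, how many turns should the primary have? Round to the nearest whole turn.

N_p = 199 turns

N_p/N_s = V_p/V_s, so N_p = 1849 × 240/2230 = 199.0 ≈ 199 turns.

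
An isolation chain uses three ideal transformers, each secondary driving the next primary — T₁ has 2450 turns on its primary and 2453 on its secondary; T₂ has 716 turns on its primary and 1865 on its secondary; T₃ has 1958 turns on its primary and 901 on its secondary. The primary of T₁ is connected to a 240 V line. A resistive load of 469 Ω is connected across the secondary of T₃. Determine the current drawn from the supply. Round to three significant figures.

Secondary of T₁: V = 240.00 × 2453/2450 = 240.29 V.
Secondary of T₂: V = 240.29 × 1865/716 = 625.91 V.
Secondary of T₃: V = 625.91 × 901/1958 = 288.02 V.
I_load = 288.02/469 = 0.61411 A, so P_out = 288.02 × 0.61411 = 176.88 W.
All ideal ⇒ P_in = P_out, so I_supply = 176.88/240 = 0.737 A.

I_supply ≈ 0.737 A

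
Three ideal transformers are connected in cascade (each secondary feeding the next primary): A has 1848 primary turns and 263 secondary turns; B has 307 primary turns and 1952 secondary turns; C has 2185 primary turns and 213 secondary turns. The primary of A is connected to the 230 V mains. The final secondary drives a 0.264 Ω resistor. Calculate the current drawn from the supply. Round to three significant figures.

I_supply ≈ 6.78 A

After A: V = 230.00 × 263/1848 = 32.733 V.
After B: V = 32.733 × 1952/307 = 208.12 V.
After C: V = 208.12 × 213/2185 = 20.289 V.
I_load = 20.289/0.264 = 76.851 A, so P_out = 20.289 × 76.851 = 1559.2 W.
All ideal ⇒ P_in = P_out, so I_supply = 1559.2/230 = 6.78 A.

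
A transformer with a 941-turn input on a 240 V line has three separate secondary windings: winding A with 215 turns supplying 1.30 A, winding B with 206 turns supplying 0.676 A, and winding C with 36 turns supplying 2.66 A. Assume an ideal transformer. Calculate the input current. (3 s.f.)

V_A = 240 × 215/941 = 54.835 V; V_B = 240 × 206/941 = 52.540 V; V_C = 240 × 36/941 = 9.1817 V.
P_out = V_A I_A + V_B I_B + V_C I_C = 54.835×1.30 + 52.540×0.676 + 9.1817×2.66 = 71.286 + 35.517 + 24.423 = 131.23 W.
Ideal ⇒ P_in = P_out, so I_in = P_out/V_in = 131.23/240 = 0.547 A.

I_in ≈ 0.547 A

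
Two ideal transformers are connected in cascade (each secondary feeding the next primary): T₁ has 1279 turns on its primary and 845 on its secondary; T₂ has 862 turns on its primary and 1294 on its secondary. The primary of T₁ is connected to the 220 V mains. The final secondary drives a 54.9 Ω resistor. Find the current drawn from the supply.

I_supply ≈ 3.94 A

Secondary of T₁: V = 220.00 × 845/1279 = 145.35 V.
Secondary of T₂: V = 145.35 × 1294/862 = 218.19 V.
I_load = 218.19/54.9 = 3.9743 A, so P_out = 218.19 × 3.9743 = 867.16 W.
All ideal ⇒ P_in = P_out, so I_supply = 867.16/220 = 3.94 A.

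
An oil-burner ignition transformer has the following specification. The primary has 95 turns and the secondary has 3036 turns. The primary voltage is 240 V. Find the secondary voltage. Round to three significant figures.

V_s/V_p = N_s/N_p, so V_s = 240 × 3036/95 = 7670 V.

V_s ≈ 7670 V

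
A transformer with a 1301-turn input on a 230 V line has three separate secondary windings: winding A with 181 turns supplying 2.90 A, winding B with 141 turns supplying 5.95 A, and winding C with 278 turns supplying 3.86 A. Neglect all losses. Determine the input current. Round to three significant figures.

V_A = 230 × 181/1301 = 31.998 V; V_B = 230 × 141/1301 = 24.927 V; V_C = 230 × 278/1301 = 49.147 V.
P_out = V_A I_A + V_B I_B + V_C I_C = 31.998×2.90 + 24.927×5.95 + 49.147×3.86 = 92.796 + 148.32 + 189.71 = 430.82 W.
Ideal ⇒ P_in = P_out, so I_in = P_out/V_in = 430.82/230 = 1.87 A.

I_in ≈ 1.87 A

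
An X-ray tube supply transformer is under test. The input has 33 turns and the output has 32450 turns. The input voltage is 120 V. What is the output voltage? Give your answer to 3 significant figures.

V_out/V_in = N_out/N_in, so V_out = 120 × 32450/33 = 118000 V.

V_out ≈ 118000 V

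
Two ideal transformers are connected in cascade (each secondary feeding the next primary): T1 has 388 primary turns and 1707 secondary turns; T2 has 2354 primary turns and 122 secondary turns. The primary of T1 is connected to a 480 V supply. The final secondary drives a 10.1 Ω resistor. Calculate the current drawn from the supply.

Secondary of T1: V = 480.00 × 1707/388 = 2111.8 V.
Secondary of T2: V = 2111.8 × 122/2354 = 109.45 V.
I_load = 109.45/10.1 = 10.836 A, so P_out = 109.45 × 10.836 = 1186.0 W.
All ideal ⇒ P_in = P_out, so I_supply = 1186.0/480 = 2.47 A.

I_supply ≈ 2.47 A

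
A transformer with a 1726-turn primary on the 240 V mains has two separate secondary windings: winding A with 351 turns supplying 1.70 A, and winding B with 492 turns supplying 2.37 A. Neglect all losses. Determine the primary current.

I_p ≈ 1.02 A

V_A = 240 × 351/1726 = 48.806 V; V_B = 240 × 492/1726 = 68.413 V.
P_out = V_A I_A + V_B I_B = 48.806×1.70 + 68.413×2.37 = 82.971 + 162.14 = 245.11 W.
Ideal ⇒ P_in = P_out, so I_p = P_out/V_p = 245.11/240 = 1.02 A.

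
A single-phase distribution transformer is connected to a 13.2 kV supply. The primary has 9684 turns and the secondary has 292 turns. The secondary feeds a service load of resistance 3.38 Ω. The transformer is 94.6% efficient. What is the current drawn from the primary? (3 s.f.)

I_p ≈ 3.75 A

V_s = 13200 × 292/9684 = 398.02 V.
I_s = V_s/R = 398.02/3.38 = 117.76 A.
P_out = V_s I_s = 398.02 × 117.76 = 46869 W.
P_in = P_out/η = 46869/0.946 = 49545 W.
I_p = P_in/V_p = 49545/13200 = 3.75 A.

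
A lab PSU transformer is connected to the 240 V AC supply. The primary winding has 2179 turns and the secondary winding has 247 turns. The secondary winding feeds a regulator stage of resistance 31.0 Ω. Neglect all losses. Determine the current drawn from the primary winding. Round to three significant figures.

I_p ≈ 0.0995 A

V_s = V_p × N_s/N_p = 240 × 247/2179 = 27.205 V.
I_s = V_s/R = 27.205/31.0 = 0.87759 A.
For an ideal transformer I_p N_p = I_s N_s, so I_p = 0.87759 × 247/2179 = 0.0995 A.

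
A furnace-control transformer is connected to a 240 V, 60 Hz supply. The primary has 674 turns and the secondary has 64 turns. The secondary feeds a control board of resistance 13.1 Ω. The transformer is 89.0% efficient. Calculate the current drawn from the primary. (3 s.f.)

V_s = 240 × 64/674 = 22.789 V.
I_s = V_s/R = 22.789/13.1 = 1.7396 A.
P_out = V_s I_s = 22.789 × 1.7396 = 39.645 W.
P_in = P_out/η = 39.645/0.890 = 44.545 W.
I_p = P_in/V_p = 44.545/240 = 0.186 A.

I_p ≈ 0.186 A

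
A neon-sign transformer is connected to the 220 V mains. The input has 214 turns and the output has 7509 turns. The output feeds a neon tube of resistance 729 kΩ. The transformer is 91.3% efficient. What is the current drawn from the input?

I_in ≈ 0.407 A

V_out = 220 × 7509/214 = 7719.5 V.
I_out = V_out/R = 7719.5/729000 = 0.010589 A.
P_out = V_out I_out = 7719.5 × 0.010589 = 81.744 W.
P_in = P_out/η = 81.744/0.913 = 89.533 W.
I_in = P_in/V_in = 89.533/220 = 0.407 A.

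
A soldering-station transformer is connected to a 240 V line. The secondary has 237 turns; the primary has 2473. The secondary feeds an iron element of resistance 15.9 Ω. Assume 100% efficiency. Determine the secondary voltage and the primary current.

V_s ≈ 23.0 V, I_p ≈ 0.139 A

V_s = V_p × N_s/N_p = 240 × 237/2473 = 23.000 V.
I_s = V_s/R = 23.000/15.9 = 1.4466 A.
I_p = I_s × N_s/N_p = 1.4466 × 237/2473 = 0.139 A.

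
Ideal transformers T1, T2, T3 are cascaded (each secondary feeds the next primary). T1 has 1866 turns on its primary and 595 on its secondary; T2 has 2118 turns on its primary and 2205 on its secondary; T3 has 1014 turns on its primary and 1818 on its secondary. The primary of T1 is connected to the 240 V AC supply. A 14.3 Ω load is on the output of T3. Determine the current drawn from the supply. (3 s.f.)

I_supply ≈ 5.95 A

Secondary of T1: V = 240.00 × 595/1866 = 76.527 V.
Secondary of T2: V = 76.527 × 2205/2118 = 79.671 V.
Secondary of T3: V = 79.671 × 1818/1014 = 142.84 V.
I_load = 142.84/14.3 = 9.9889 A, so P_out = 142.84 × 9.9889 = 1426.8 W.
All ideal ⇒ P_in = P_out, so I_supply = 1426.8/240 = 5.95 A.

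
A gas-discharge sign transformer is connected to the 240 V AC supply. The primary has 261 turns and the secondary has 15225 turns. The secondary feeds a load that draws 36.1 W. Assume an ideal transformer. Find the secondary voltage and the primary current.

V_s = V_p × N_s/N_p = 240 × 15225/261 = 14000 V.
I_s = P/V_s = 36.1/14000 = 0.0025786 A.
I_p = I_s × N_s/N_p = 0.0025786 × 15225/261 = 0.150 A.

V_s ≈ 14000 V, I_p ≈ 0.150 A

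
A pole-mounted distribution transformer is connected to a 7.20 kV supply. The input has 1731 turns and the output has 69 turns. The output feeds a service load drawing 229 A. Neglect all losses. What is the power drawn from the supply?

P ≈ 65700 W

I_in = I_out × N_out/N_in = 229 × 69/1731 = 9.1282 A.
P = V_in I_in = 7200 × 9.1282 = 65700 W.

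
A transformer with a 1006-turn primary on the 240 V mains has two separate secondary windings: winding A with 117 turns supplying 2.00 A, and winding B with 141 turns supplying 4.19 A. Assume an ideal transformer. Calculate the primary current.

I_p ≈ 0.820 A

V_A = 240 × 117/1006 = 27.913 V; V_B = 240 × 141/1006 = 33.638 V.
P_out = V_A I_A + V_B I_B = 27.913×2.00 + 33.638×4.19 = 55.825 + 140.94 = 196.77 W.
Ideal ⇒ P_in = P_out, so I_p = P_out/V_p = 196.77/240 = 0.820 A.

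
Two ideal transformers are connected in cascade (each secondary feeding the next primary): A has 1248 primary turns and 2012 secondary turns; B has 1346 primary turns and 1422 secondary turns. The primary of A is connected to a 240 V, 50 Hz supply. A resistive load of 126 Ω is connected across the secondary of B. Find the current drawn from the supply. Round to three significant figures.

I_supply ≈ 5.53 A

Secondary of A: V = 240.00 × 2012/1248 = 386.92 V.
Secondary of B: V = 386.92 × 1422/1346 = 408.77 V.
I_load = 408.77/126 = 3.2442 A, so P_out = 408.77 × 3.2442 = 1326.1 W.
All ideal ⇒ P_in = P_out, so I_supply = 1326.1/240 = 5.53 A.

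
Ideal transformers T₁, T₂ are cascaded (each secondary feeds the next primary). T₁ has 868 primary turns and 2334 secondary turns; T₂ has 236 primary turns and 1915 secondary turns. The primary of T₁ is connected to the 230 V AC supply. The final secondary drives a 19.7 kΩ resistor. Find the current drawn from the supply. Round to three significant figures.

I_supply ≈ 5.56 A

After T₁: V = 230.00 × 2334/868 = 618.46 V.
After T₂: V = 618.46 × 1915/236 = 5018.4 V.
I_load = 5018.4/19700 = 0.25474 A, so P_out = 5018.4 × 0.25474 = 1278.4 W.
All ideal ⇒ P_in = P_out, so I_supply = 1278.4/230 = 5.56 A.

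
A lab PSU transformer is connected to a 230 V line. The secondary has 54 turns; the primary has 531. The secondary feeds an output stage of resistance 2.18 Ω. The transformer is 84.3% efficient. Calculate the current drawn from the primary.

I_p ≈ 1.29 A

V_s = 230 × 54/531 = 23.390 V.
I_s = V_s/R = 23.390/2.18 = 10.729 A.
P_out = V_s I_s = 23.390 × 10.729 = 250.96 W.
P_in = P_out/η = 250.96/0.843 = 297.69 W.
I_p = P_in/V_p = 297.69/230 = 1.29 A.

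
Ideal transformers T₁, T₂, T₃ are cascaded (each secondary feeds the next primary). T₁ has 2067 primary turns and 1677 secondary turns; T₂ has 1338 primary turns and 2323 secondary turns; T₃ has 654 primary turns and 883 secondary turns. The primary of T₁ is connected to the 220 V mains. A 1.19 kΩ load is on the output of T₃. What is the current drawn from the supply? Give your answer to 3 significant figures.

After T₁: V = 220.00 × 1677/2067 = 178.49 V.
After T₂: V = 178.49 × 2323/1338 = 309.89 V.
After T₃: V = 309.89 × 883/654 = 418.40 V.
I_load = 418.40/1190 = 0.35160 A, so P_out = 418.40 × 0.35160 = 147.11 W.
All ideal ⇒ P_in = P_out, so I_supply = 147.11/220 = 0.669 A.

I_supply ≈ 0.669 A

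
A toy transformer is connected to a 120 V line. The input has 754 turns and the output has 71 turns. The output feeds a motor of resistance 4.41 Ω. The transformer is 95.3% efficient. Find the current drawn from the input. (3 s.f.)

I_in ≈ 0.253 A

V_out = 120 × 71/754 = 11.300 V.
I_out = V_out/R = 11.300/4.41 = 2.5623 A.
P_out = V_out I_out = 11.300 × 2.5623 = 28.953 W.
P_in = P_out/η = 28.953/0.953 = 30.381 W.
I_in = P_in/V_in = 30.381/120 = 0.253 A.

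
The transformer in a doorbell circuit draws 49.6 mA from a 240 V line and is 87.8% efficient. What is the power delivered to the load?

P_out ≈ 10.5 W

P_in = V_p I_p = 240 × 0.0496 = 11.904 W.
P_out = η P_in = 0.878 × 11.904 = 10.5 W.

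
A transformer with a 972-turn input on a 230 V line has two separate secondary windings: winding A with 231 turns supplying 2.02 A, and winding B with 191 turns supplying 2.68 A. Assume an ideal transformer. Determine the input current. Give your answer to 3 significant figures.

I_in ≈ 1.01 A

V_A = 230 × 231/972 = 54.660 V; V_B = 230 × 191/972 = 45.195 V.
P_out = V_A I_A + V_B I_B = 54.660×2.02 + 45.195×2.68 = 110.41 + 121.12 = 231.54 W.
Ideal ⇒ P_in = P_out, so I_in = P_out/V_in = 231.54/230 = 1.01 A.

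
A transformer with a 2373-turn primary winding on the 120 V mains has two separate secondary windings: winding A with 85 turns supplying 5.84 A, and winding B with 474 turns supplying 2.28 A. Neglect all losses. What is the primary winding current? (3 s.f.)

V_A = 120 × 85/2373 = 4.2984 V; V_B = 120 × 474/2373 = 23.970 V.
P_out = V_A I_A + V_B I_B = 4.2984×5.84 + 23.970×2.28 = 25.102 + 54.651 = 79.753 W.
Ideal ⇒ P_in = P_out, so I_p = P_out/V_p = 79.753/120 = 0.665 A.

I_p ≈ 0.665 A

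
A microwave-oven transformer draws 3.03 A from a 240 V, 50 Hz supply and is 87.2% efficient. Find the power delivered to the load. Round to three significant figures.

P_out ≈ 634 W

P_in = V_p I_p = 240 × 3.03 = 727.20 W.
P_out = η P_in = 0.872 × 727.20 = 634 W.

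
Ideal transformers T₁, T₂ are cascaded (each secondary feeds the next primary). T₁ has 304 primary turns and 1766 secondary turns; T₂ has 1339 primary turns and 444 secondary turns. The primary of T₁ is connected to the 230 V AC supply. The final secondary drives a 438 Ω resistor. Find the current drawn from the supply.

Secondary of T₁: V = 230.00 × 1766/304 = 1336.1 V.
Secondary of T₂: V = 1336.1 × 444/1339 = 443.04 V.
I_load = 443.04/438 = 1.0115 A, so P_out = 443.04 × 1.0115 = 448.15 W.
All ideal ⇒ P_in = P_out, so I_supply = 448.15/230 = 1.95 A.

I_supply ≈ 1.95 A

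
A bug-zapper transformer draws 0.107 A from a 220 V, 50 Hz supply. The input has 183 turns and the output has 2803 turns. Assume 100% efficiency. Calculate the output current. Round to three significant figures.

I_out ≈ 0.00699 A

I_out/I_in = N_in/N_out, so I_out = 0.107 × 183/2803 = 0.00699 A.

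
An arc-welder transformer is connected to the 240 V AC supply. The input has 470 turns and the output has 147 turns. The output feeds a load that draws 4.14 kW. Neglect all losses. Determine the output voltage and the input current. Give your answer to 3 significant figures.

V_out = V_in × N_out/N_in = 240 × 147/470 = 75.064 V.
I_out = P/V_out = 4140/75.064 = 55.153 A.
I_in = I_out × N_out/N_in = 55.153 × 147/470 = 17.2 A.

V_out ≈ 75.1 V, I_in ≈ 17.2 A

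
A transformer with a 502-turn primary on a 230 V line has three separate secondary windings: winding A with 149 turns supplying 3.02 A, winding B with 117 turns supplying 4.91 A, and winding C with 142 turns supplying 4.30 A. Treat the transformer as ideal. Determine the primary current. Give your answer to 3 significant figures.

V_A = 230 × 149/502 = 68.267 V; V_B = 230 × 117/502 = 53.606 V; V_C = 230 × 142/502 = 65.060 V.
P_out = V_A I_A + V_B I_B + V_C I_C = 68.267×3.02 + 53.606×4.91 + 65.060×4.30 = 206.17 + 263.20 + 279.76 = 749.13 W.
Ideal ⇒ P_in = P_out, so I_p = P_out/V_p = 749.13/230 = 3.26 A.

I_p ≈ 3.26 A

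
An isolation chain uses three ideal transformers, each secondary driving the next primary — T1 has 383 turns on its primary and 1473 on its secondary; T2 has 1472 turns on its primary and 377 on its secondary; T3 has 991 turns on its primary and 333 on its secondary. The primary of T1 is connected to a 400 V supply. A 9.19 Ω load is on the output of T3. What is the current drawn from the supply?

Secondary of T1: V = 400.00 × 1473/383 = 1538.4 V.
Secondary of T2: V = 1538.4 × 377/1472 = 394.00 V.
Secondary of T3: V = 394.00 × 333/991 = 132.39 V.
I_load = 132.39/9.19 = 14.406 A, so P_out = 132.39 × 14.406 = 1907.3 W.
All ideal ⇒ P_in = P_out, so I_supply = 1907.3/400 = 4.77 A.

I_supply ≈ 4.77 A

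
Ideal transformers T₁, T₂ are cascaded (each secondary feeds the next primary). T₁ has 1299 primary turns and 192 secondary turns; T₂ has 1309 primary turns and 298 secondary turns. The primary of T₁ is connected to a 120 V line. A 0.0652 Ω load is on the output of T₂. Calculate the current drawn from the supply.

I_supply ≈ 2.08 A

After T₁: V = 120.00 × 192/1299 = 17.737 V.
After T₂: V = 17.737 × 298/1309 = 4.0378 V.
I_load = 4.0378/0.0652 = 61.930 A, so P_out = 4.0378 × 61.930 = 250.06 W.
All ideal ⇒ P_in = P_out, so I_supply = 250.06/120 = 2.08 A.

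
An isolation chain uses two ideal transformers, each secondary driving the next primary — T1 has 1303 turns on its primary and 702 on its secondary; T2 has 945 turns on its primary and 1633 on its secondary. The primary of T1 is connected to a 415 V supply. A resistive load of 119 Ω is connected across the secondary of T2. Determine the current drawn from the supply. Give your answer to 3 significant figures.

After T1: V = 415.00 × 702/1303 = 223.58 V.
After T2: V = 223.58 × 1633/945 = 386.36 V.
I_load = 386.36/119 = 3.2467 A, so P_out = 386.36 × 3.2467 = 1254.4 W.
All ideal ⇒ P_in = P_out, so I_supply = 1254.4/415 = 3.02 A.

I_supply ≈ 3.02 A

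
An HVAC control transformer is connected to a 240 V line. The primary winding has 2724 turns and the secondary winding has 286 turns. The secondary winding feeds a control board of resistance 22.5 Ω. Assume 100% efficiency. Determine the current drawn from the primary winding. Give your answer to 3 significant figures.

V_s = V_p × N_s/N_p = 240 × 286/2724 = 25.198 V.
I_s = V_s/R = 25.198/22.5 = 1.1199 A.
For an ideal transformer I_p N_p = I_s N_s, so I_p = 1.1199 × 286/2724 = 0.118 A.

I_p ≈ 0.118 A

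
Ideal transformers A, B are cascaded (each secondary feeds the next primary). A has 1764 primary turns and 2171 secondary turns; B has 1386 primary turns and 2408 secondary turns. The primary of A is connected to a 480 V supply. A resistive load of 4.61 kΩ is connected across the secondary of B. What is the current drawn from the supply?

Secondary of A: V = 480.00 × 2171/1764 = 590.75 V.
Secondary of B: V = 590.75 × 2408/1386 = 1026.4 V.
I_load = 1026.4/4610 = 0.22264 A, so P_out = 1026.4 × 0.22264 = 228.50 W.
All ideal ⇒ P_in = P_out, so I_supply = 228.50/480 = 0.476 A.

I_supply ≈ 0.476 A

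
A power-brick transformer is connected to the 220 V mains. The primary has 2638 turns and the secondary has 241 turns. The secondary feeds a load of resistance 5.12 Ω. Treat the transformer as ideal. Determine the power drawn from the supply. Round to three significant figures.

V_s = V_p × N_s/N_p = 220 × 241/2638 = 20.099 V.
I_s = V_s/R = 20.099/5.12 = 3.9255 A.
I_p = I_s × N_s/N_p = 3.9255 × 241/2638 = 0.35862 A.
P = V_p I_p = 220 × 0.35862 = 78.9 W.

P ≈ 78.9 W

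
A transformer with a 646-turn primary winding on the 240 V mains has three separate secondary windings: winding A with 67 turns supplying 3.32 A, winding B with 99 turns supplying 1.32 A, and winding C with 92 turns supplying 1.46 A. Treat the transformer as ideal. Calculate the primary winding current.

V_A = 240 × 67/646 = 24.892 V; V_B = 240 × 99/646 = 36.780 V; V_C = 240 × 92/646 = 34.180 V.
P_out = V_A I_A + V_B I_B + V_C I_C = 24.892×3.32 + 36.780×1.32 + 34.180×1.46 = 82.640 + 48.550 + 49.902 = 181.09 W.
Ideal ⇒ P_in = P_out, so I_p = P_out/V_p = 181.09/240 = 0.755 A.

I_p ≈ 0.755 A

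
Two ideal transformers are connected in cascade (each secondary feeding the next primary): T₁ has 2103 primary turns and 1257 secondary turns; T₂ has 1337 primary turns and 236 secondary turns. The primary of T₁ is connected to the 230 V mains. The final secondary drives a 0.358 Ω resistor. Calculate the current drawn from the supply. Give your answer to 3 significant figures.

I_supply ≈ 7.15 A

After T₁: V = 230.00 × 1257/2103 = 137.48 V.
After T₂: V = 137.48 × 236/1337 = 24.266 V.
I_load = 24.266/0.358 = 67.783 A, so P_out = 24.266 × 67.783 = 1644.8 W.
All ideal ⇒ P_in = P_out, so I_supply = 1644.8/230 = 7.15 A.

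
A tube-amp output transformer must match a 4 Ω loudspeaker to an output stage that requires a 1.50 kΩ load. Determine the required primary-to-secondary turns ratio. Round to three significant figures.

Z_p/Z_s = (N_p/N_s)², so N_p/N_s = √(1500/4) = √375 = 19.4.

N_p/N_s ≈ 19.4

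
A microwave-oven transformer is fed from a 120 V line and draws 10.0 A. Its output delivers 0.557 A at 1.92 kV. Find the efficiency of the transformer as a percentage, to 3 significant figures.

η ≈ 89.1%

P_in = 120 × 10.0 = 1200.00 W.
P_out = 1920 × 0.557 = 1069.44 W.
η = P_out/P_in = 1069.44/1200.00 = 0.891.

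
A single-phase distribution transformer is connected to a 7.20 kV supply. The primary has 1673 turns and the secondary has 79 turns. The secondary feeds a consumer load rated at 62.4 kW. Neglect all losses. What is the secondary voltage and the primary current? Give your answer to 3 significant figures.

V_s = V_p × N_s/N_p = 7200 × 79/1673 = 339.99 V.
I_s = P/V_s = 62400/339.99 = 183.54 A.
I_p = I_s × N_s/N_p = 183.54 × 79/1673 = 8.67 A.

V_s ≈ 340 V, I_p ≈ 8.67 A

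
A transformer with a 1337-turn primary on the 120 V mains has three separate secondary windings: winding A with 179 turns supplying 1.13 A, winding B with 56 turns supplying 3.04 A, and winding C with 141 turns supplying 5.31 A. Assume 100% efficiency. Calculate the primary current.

I_p ≈ 0.839 A

V_A = 120 × 179/1337 = 16.066 V; V_B = 120 × 56/1337 = 5.0262 V; V_C = 120 × 141/1337 = 12.655 V.
P_out = V_A I_A + V_B I_B + V_C I_C = 16.066×1.13 + 5.0262×3.04 + 12.655×5.31 = 18.154 + 15.280 + 67.199 = 100.63 W.
Ideal ⇒ P_in = P_out, so I_p = P_out/V_p = 100.63/120 = 0.839 A.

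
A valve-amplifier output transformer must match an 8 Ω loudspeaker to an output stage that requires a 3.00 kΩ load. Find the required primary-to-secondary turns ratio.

N_p/N_s ≈ 19.4

Z_p/Z_s = (N_p/N_s)², so N_p/N_s = √(3000/8) = √375 = 19.4.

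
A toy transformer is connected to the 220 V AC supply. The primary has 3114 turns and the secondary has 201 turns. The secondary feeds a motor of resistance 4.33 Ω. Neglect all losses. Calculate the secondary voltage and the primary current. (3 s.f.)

V_s ≈ 14.2 V, I_p ≈ 0.212 A

V_s = V_p × N_s/N_p = 220 × 201/3114 = 14.200 V.
I_s = V_s/R = 14.200/4.33 = 3.2795 A.
I_p = I_s × N_s/N_p = 3.2795 × 201/3114 = 0.212 A.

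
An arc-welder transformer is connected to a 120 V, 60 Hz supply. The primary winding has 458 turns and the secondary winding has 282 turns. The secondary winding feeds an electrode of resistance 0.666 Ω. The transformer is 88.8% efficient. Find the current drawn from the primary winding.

V_s = 120 × 282/458 = 73.886 V.
I_s = V_s/R = 73.886/0.666 = 110.94 A.
P_out = V_s I_s = 73.886 × 110.94 = 8197.0 W.
P_in = P_out/η = 8197.0/0.888 = 9230.9 W.
I_p = P_in/V_p = 9230.9/120 = 76.9 A.

I_p ≈ 76.9 A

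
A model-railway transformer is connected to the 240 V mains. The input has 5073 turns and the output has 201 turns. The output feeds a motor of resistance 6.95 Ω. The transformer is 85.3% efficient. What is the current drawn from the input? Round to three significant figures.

I_in ≈ 0.0636 A

V_out = 240 × 201/5073 = 9.5092 V.
I_out = V_out/R = 9.5092/6.95 = 1.3682 A.
P_out = V_out I_out = 9.5092 × 1.3682 = 13.011 W.
P_in = P_out/η = 13.011/0.853 = 15.253 W.
I_in = P_in/V_in = 15.253/240 = 0.0636 A.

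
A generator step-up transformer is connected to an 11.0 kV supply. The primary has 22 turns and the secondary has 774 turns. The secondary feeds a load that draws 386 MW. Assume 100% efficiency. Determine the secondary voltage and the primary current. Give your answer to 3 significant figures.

V_s = V_p × N_s/N_p = 11000 × 774/22 = 387000 V.
I_s = P/V_s = 3.86×10^8/387000 = 997.42 A.
I_p = I_s × N_s/N_p = 997.42 × 774/22 = 35100 A.

V_s ≈ 387000 V, I_p ≈ 35100 A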